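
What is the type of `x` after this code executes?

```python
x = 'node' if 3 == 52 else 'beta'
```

Both branches of conditional are str

str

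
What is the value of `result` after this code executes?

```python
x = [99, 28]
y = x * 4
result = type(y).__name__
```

x is list; y is list; result = 'list'

'list'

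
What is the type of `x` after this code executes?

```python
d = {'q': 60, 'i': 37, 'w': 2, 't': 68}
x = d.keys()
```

.keys() returns dict_keys view

dict_keys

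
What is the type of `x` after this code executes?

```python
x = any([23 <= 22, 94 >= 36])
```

any() returns bool

bool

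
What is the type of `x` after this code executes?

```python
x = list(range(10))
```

list(range()) returns list

list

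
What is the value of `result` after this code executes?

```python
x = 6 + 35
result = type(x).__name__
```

x is int; result = 'int'

'int'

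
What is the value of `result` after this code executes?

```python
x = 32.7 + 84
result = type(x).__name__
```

x is float; result = 'float'

'float'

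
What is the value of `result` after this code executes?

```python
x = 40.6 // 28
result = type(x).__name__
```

x is float; result = 'float'

'float'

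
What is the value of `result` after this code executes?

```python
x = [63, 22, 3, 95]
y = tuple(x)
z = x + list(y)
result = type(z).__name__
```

x is list; y is tuple; z is list; result = 'list'

'list'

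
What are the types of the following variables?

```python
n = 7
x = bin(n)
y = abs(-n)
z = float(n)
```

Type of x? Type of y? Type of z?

bin() returns str; abs() of int returns int; float() returns float

str, int, float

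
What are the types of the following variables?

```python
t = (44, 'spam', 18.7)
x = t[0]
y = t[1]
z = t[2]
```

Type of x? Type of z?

tuple[0] is int; tuple[2] is float

int, float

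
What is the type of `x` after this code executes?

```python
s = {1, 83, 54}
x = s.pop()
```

Popping from set[int] returns int

int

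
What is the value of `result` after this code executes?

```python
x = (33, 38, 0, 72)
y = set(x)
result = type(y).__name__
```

x is tuple; y is set; result = 'set'

'set'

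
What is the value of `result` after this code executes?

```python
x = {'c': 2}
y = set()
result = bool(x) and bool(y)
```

x = {'c': 2}; y = set(); result = False

False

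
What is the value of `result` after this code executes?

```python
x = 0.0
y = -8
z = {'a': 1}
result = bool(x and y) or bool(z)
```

x = 0.0; y = -8; z = {'a': 1}; result = True

True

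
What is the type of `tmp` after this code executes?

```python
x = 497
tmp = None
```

None has type NoneType

NoneType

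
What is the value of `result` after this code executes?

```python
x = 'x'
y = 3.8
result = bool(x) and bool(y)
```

x = 'x'; y = 3.8; result = True

True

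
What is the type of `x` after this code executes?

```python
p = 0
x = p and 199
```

'and' returns first falsy value (0 is int)

int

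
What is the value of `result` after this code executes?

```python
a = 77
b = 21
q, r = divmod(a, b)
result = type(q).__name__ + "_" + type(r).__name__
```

a is int; b is int; q is int; r is int; result = 'int_int'

'int_int'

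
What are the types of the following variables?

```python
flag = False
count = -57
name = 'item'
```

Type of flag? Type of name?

flag is assigned the constant False, which has type bool; name is assigned a quoted string literal, so it is a str

bool, str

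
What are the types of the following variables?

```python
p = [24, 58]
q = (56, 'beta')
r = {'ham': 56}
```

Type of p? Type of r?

p is assigned a list literal (square brackets); r is assigned a dict literal ({key: value})

list, dict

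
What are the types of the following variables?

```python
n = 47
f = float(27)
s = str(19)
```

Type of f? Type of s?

f is assigned the result of calling float(), which returns a float; s is assigned the result of calling str(), which returns a str

float, str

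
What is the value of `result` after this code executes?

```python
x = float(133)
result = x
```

x = 133.0; result = 133.0

133.0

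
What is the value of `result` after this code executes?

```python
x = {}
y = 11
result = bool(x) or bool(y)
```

x = {}; y = 11; result = True

True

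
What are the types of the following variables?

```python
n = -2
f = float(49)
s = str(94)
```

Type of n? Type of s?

n is assigned a bare integer (no decimal point), so it is an int; s is assigned the result of calling str(), which returns a str

int, str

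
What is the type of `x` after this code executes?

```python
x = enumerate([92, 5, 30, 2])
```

enumerate() returns an enumerate object

enumerate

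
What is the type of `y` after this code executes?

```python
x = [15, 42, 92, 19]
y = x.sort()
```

list.sort() returns None (mutates in place)

NoneType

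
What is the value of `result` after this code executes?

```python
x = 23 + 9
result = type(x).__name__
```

x is int; result = 'int'

'int'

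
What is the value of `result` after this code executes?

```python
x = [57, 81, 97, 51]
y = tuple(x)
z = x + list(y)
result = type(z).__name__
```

x is list; y is tuple; z is list; result = 'list'

'list'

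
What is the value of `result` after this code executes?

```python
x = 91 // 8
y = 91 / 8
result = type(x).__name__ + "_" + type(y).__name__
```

x is int; y is float; result = 'int_float'

'int_float'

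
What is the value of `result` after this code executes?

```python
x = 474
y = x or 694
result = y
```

x = 474; y = 474; result = 474

474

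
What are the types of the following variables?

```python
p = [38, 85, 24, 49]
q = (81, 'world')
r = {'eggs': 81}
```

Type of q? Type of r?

q is assigned a tuple (parenthesized, comma-separated values); r is assigned a dict literal ({key: value})

tuple, dict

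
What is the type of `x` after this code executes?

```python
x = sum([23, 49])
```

sum() of ints returns int

int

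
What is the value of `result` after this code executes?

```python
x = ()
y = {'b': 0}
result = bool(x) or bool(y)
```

x = (); y = {'b': 0}; result = True

True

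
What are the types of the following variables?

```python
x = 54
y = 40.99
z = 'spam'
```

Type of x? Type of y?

x is assigned a bare integer (no decimal point), so it is an int; y is assigned a number with a decimal point, so it is a float

int, float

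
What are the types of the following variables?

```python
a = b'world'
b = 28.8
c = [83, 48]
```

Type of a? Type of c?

a is assigned a bytes literal (b'...' prefix); c is assigned a list literal (square brackets)

bytes, list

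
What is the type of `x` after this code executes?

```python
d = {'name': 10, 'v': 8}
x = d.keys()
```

.keys() returns dict_keys view

dict_keys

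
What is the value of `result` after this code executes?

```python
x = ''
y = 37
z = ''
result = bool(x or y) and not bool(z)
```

x = ''; y = 37; z = ''; result = True

True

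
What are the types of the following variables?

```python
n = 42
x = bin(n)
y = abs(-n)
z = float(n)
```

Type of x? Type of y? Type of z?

bin() returns str; abs() of int returns int; float() returns float

str, int, float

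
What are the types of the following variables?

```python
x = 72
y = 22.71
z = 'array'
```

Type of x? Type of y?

x is assigned a bare integer (no decimal point), so it is an int; y is assigned a number with a decimal point, so it is a float

int, float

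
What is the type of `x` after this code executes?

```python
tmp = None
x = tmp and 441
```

'and' returns first falsy value (None)

NoneType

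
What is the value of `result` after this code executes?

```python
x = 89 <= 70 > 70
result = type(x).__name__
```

x is bool; result = 'bool'

'bool'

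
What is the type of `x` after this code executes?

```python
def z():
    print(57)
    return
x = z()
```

Bare return returns None

NoneType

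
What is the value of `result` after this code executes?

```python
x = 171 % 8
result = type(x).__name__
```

x is int; result = 'int'

'int'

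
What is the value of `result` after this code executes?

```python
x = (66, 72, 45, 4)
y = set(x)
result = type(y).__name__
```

x is tuple; y is set; result = 'set'

'set'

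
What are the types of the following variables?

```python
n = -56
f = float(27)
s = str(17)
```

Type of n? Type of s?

n is assigned a bare integer (no decimal point), so it is an int; s is assigned the result of calling str(), which returns a str

int, str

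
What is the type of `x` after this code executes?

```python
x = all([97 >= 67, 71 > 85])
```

all() returns bool

bool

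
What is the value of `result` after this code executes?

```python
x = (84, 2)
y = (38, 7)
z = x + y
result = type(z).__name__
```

x is tuple; y is tuple; z is tuple; result = 'tuple'

'tuple'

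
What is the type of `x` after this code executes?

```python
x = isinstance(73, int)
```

isinstance() returns bool

bool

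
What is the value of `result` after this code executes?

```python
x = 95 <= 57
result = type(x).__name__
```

x is bool; result = 'bool'

'bool'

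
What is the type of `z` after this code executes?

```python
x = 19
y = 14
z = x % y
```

int % int = int

int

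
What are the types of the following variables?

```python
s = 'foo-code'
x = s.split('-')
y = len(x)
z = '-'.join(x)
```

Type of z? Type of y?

str.join() returns str; len() returns int

str, int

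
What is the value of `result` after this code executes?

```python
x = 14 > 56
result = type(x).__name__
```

x is bool; result = 'bool'

'bool'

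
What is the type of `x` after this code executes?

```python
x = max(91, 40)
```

max() of ints returns int

int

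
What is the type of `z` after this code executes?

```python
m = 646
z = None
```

None has type NoneType

NoneType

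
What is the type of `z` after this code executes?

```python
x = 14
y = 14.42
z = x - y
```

int - float = float

float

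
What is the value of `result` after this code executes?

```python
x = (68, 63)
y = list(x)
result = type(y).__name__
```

x is tuple; y is list; result = 'list'

'list'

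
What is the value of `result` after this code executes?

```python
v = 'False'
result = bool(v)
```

v = 'False'; result = True

True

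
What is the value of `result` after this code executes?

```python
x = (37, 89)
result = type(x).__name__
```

x is tuple; result = 'tuple'

'tuple'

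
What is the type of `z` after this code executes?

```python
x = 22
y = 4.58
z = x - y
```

int - float = float

float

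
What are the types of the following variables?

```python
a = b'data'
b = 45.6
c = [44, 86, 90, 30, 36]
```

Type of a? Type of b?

a is assigned a bytes literal (b'...' prefix); b is assigned a number with a decimal point, so it is a float

bytes, float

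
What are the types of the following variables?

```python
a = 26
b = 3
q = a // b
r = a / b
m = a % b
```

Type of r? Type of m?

/ returns float; % of ints returns int

float, int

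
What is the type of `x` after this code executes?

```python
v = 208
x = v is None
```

'is' comparison returns bool

bool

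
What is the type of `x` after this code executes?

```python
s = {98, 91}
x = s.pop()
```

Popping from set[int] returns int

int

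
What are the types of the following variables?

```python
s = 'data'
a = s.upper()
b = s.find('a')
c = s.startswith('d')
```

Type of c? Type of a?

startswith() returns bool; upper() returns str

bool, str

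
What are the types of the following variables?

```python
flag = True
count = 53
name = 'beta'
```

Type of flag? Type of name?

flag is assigned the constant True, which has type bool; name is assigned a quoted string literal, so it is a str

bool, str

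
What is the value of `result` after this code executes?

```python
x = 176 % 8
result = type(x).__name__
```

x is int; result = 'int'

'int'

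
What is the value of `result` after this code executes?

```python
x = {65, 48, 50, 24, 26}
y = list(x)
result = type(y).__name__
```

x is set; y is list; result = 'list'

'list'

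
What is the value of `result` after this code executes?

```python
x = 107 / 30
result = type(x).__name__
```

x is float; result = 'float'

'float'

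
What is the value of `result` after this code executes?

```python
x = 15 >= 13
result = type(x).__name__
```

x is bool; result = 'bool'

'bool'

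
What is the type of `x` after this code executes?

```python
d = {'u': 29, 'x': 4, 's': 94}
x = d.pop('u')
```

dict.pop() returns the value

int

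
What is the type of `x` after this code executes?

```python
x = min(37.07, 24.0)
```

min() of floats returns float

float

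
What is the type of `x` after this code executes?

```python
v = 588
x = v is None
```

'is' comparison returns bool

bool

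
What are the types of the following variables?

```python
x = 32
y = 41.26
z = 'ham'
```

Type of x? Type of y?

x is assigned a bare integer (no decimal point), so it is an int; y is assigned a number with a decimal point, so it is a float

int, float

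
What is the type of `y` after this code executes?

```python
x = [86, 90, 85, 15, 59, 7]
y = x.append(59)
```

list.append() returns None (mutates in place)

NoneType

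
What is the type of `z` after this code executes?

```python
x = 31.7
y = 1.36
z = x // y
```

float // float = float

float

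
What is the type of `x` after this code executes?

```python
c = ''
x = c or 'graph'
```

'or' returns first truthy value (str)

str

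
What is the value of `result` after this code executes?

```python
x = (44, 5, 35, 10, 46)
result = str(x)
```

x = (44, 5, 35, 10, 46); result = '(44, 5, 35, 10, 46)'

'(44, 5, 35, 10, 46)'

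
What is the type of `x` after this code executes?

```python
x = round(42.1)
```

round() with no decimal places returns int

int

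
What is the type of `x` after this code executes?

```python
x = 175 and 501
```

'and' with truthy values returns last operand (int)

int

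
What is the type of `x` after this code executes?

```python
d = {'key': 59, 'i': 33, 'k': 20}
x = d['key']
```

Accessing dict[str, int] with str key returns int

int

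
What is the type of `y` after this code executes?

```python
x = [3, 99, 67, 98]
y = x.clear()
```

list.clear() returns None

NoneType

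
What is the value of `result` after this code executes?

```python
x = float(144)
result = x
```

x = 144.0; result = 144.0

144.0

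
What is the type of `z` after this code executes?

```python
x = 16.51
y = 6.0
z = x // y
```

float // float = float

float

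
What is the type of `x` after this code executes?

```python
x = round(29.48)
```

round() with no decimal places returns int

int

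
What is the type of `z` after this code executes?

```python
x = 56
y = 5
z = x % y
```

int % int = int

int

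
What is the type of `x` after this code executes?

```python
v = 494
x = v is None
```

'is' comparison returns bool

bool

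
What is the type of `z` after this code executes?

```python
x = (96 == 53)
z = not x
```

'not' returns bool

bool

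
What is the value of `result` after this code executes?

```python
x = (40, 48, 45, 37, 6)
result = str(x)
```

x = (40, 48, 45, 37, 6); result = '(40, 48, 45, 37, 6)'

'(40, 48, 45, 37, 6)'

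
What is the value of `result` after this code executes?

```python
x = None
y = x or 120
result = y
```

x = None; y = 120; result = 120

120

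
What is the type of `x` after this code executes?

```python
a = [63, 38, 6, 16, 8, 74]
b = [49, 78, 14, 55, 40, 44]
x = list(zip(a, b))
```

list(zip()) returns a list of tuples

list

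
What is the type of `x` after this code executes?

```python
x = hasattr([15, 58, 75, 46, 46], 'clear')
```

hasattr() returns bool

bool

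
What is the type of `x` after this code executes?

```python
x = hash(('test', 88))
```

hash() returns int

int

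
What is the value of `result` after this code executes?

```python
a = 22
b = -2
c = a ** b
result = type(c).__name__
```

a is int; b is int; c is float; result = 'float'

'float'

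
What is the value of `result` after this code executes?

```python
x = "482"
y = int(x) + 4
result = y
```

x = '482'; y = 486; result = 486

486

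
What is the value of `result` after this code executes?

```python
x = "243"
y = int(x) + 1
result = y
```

x = '243'; y = 244; result = 244

244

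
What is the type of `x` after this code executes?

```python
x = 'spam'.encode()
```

str.encode() returns bytes

bytes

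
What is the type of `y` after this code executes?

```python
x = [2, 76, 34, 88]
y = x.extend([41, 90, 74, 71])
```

list.extend() returns None

NoneType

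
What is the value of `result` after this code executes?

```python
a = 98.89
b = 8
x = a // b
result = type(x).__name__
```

a is float; b is int; x is float; result = 'float'

'float'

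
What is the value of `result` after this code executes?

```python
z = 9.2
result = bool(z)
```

z = 9.2; result = True

True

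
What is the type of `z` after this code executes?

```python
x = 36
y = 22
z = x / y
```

int / int = float

float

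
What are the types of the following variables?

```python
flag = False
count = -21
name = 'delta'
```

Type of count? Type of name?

count is assigned a bare integer (no decimal point), so it is an int; name is assigned a quoted string literal, so it is a str

int, str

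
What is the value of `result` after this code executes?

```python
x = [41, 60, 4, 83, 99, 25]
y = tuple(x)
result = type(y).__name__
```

x is list; y is tuple; result = 'tuple'

'tuple'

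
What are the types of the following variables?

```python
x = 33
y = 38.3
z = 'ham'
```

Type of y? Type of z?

y is assigned a number with a decimal point, so it is a float; z is assigned a quoted string literal, so it is a str

float, str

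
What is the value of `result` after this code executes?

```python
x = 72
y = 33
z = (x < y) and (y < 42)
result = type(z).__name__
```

x is int; y is int; z is bool; result = 'bool'

'bool'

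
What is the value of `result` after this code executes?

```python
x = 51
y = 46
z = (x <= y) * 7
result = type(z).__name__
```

x is int; y is int; z is int; result = 'int'

'int'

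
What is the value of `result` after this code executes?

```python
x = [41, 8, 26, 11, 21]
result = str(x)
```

x = [41, 8, 26, 11, 21]; result = '[41, 8, 26, 11, 21]'

'[41, 8, 26, 11, 21]'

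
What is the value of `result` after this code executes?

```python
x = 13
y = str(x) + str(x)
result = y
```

x = 13; y = '1313'; result = '1313'

'1313'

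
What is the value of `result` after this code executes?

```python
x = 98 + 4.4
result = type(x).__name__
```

x is float; result = 'float'

'float'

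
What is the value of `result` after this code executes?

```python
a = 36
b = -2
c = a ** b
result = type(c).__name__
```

a is int; b is int; c is float; result = 'float'

'float'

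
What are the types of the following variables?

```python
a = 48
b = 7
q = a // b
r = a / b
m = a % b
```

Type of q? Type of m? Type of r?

// returns int; % of ints returns int; / returns float

int, int, float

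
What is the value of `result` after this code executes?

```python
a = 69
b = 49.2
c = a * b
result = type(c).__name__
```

a is int; b is float; c is float; result = 'float'

'float'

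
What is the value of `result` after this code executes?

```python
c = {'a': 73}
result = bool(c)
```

c = {'a': 73}; result = True

True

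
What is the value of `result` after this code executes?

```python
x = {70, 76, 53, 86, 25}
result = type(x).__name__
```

x is set; result = 'set'

'set'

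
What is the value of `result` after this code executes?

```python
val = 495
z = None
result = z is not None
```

val = 495; z = None; result = False

False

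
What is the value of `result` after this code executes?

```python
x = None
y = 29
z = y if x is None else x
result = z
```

x = None; y = 29; z = 29; result = 29

29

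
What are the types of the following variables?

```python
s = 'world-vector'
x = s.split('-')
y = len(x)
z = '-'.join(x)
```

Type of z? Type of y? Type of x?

str.join() returns str; len() returns int; str.split() returns list

str, int, list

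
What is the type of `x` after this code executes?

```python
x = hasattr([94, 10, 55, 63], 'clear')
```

hasattr() returns bool

bool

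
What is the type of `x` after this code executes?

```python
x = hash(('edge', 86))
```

hash() returns int

int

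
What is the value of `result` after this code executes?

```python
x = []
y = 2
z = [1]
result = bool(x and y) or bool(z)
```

x = []; y = 2; z = [1]; result = True

True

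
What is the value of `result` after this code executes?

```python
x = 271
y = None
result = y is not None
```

x = 271; y = None; result = False

False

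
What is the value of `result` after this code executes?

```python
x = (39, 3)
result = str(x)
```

x = (39, 3); result = '(39, 3)'

'(39, 3)'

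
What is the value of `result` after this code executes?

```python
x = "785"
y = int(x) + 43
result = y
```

x = '785'; y = 828; result = 828

828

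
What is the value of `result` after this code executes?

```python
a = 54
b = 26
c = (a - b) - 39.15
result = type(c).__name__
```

a is int; b is int; c is float; result = 'float'

'float'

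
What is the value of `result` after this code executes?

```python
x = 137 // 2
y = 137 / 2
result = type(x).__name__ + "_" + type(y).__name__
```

x is int; y is float; result = 'int_float'

'int_float'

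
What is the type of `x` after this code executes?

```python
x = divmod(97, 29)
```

divmod() returns tuple of (quotient, remainder)

tuple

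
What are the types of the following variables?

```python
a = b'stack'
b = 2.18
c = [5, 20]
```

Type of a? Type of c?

a is assigned a bytes literal (b'...' prefix); c is assigned a list literal (square brackets)

bytes, list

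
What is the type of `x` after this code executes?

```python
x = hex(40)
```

hex() returns str representation

str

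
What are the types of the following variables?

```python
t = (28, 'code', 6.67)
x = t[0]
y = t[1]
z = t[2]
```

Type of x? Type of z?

tuple[0] is int; tuple[2] is float

int, float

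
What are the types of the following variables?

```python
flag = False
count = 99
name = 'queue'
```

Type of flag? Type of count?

flag is assigned the constant False, which has type bool; count is assigned a bare integer (no decimal point), so it is an int

bool, int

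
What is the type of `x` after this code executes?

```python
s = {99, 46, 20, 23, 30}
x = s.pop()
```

Popping from set[int] returns int

int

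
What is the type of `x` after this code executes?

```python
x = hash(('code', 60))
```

hash() returns int

int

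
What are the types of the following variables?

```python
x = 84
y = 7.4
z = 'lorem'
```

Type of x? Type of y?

x is assigned a bare integer (no decimal point), so it is an int; y is assigned a number with a decimal point, so it is a float

int, float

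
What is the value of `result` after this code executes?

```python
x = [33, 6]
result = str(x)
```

x = [33, 6]; result = '[33, 6]'

'[33, 6]'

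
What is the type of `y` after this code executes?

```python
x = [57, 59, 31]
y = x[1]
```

Indexing list[int] returns int

int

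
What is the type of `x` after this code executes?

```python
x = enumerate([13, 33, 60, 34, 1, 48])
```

enumerate() returns an enumerate object

enumerate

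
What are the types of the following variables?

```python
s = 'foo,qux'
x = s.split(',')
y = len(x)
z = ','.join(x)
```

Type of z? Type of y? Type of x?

str.join() returns str; len() returns int; str.split() returns list

str, int, list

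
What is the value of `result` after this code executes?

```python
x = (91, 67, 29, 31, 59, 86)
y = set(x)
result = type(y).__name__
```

x is tuple; y is set; result = 'set'

'set'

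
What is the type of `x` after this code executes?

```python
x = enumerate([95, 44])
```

enumerate() returns an enumerate object

enumerate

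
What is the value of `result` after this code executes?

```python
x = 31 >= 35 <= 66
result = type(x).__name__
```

x is bool; result = 'bool'

'bool'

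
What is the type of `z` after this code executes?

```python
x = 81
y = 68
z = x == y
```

Comparison returns bool

bool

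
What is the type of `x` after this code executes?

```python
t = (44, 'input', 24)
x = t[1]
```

Index 1 of tuple is a str literal

str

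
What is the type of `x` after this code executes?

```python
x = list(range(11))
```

list(range()) returns list

list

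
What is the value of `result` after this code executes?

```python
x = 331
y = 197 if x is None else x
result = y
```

x = 331; y = 331; result = 331

331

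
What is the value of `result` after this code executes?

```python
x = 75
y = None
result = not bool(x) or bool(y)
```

x = 75; y = None; result = False

False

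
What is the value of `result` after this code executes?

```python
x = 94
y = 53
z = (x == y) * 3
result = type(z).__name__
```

x is int; y is int; z is int; result = 'int'

'int'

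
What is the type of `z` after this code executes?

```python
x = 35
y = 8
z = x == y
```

Equality comparison returns bool

bool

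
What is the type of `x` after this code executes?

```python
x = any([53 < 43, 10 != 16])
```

any() returns bool

bool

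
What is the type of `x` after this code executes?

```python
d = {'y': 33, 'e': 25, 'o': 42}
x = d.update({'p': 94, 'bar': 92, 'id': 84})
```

dict.update() returns None

NoneType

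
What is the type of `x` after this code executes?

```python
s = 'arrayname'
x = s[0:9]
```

Slicing a str returns str

str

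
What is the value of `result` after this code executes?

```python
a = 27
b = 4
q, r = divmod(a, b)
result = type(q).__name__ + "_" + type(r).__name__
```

a is int; b is int; q is int; r is int; result = 'int_int'

'int_int'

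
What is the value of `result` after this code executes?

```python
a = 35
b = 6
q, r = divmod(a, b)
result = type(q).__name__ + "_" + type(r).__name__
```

a is int; b is int; q is int; r is int; result = 'int_int'

'int_int'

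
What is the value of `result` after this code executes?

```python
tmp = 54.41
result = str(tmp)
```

tmp = 54.41; result = '54.41'

'54.41'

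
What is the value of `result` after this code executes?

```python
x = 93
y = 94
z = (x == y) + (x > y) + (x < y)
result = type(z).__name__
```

x is int; y is int; z is int; result = 'int'

'int'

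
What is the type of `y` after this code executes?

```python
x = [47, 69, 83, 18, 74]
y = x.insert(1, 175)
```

list.insert() returns None

NoneType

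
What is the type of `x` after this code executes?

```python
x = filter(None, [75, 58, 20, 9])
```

filter() returns a filter object

filter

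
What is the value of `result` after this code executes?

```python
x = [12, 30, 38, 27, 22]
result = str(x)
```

x = [12, 30, 38, 27, 22]; result = '[12, 30, 38, 27, 22]'

'[12, 30, 38, 27, 22]'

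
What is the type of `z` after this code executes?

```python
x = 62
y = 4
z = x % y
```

int % int = int

int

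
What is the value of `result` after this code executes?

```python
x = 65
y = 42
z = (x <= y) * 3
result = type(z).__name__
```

x is int; y is int; z is int; result = 'int'

'int'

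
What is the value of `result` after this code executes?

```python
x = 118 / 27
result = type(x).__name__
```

x is float; result = 'float'

'float'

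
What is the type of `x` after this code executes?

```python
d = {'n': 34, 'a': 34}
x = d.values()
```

.values() returns dict_values view

dict_values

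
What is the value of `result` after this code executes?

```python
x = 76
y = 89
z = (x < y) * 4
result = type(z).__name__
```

x is int; y is int; z is int; result = 'int'

'int'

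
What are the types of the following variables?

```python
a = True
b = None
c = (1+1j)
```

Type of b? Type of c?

b is assigned None, whose type is NoneType; c is assigned (1+1j), an int plus an imaginary literal (j suffix), which evaluates to complex

NoneType, complex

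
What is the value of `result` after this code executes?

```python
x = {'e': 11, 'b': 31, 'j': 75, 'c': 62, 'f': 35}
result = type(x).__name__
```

x is dict; result = 'dict'

'dict'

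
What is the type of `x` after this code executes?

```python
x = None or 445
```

'or' with None returns the other truthy value

int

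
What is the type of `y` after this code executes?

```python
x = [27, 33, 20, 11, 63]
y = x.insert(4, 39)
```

list.insert() returns None

NoneType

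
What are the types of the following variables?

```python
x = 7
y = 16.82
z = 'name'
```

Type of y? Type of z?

y is assigned a number with a decimal point, so it is a float; z is assigned a quoted string literal, so it is a str

float, str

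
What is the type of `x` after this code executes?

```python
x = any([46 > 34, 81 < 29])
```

any() returns bool

bool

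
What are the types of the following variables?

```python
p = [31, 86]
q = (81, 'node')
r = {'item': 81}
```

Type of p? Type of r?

p is assigned a list literal (square brackets); r is assigned a dict literal ({key: value})

list, dict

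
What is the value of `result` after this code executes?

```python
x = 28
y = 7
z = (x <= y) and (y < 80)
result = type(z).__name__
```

x is int; y is int; z is bool; result = 'bool'

'bool'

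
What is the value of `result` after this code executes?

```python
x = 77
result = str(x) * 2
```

x = 77; result = '7777'

'7777'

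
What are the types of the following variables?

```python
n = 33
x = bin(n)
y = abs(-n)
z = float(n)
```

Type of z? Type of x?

float() returns float; bin() returns str

float, str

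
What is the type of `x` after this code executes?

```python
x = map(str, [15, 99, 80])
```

map() returns a map object

map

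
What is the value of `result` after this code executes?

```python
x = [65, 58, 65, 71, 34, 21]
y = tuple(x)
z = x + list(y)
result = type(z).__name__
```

x is list; y is tuple; z is list; result = 'list'

'list'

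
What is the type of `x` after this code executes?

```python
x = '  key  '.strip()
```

str.strip() returns str

str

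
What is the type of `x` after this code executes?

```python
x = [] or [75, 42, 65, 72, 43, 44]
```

'or' returns first truthy value (list)

list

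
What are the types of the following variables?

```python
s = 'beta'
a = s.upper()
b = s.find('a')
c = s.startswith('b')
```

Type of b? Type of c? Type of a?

find() returns int; startswith() returns bool; upper() returns str

int, bool, str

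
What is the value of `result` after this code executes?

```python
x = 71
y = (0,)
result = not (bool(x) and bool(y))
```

x = 71; y = (0,); result = False

False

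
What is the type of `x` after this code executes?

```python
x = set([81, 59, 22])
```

set() constructor returns set

set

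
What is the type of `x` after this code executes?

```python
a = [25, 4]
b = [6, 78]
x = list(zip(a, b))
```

list(zip()) returns a list of tuples

list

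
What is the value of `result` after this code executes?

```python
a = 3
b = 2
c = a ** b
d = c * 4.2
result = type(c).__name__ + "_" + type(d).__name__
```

a is int; b is int; c is int; d is float; result = 'int_float'

'int_float'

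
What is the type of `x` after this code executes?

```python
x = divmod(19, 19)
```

divmod() returns tuple of (quotient, remainder)

tuple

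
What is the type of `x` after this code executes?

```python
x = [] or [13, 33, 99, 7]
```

'or' returns first truthy value (list)

list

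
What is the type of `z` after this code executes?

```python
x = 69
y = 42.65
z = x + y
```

int + float = float

float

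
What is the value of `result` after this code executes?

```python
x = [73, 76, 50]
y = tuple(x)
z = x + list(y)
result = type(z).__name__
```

x is list; y is tuple; z is list; result = 'list'

'list'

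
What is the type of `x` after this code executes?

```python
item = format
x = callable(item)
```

callable() returns bool

bool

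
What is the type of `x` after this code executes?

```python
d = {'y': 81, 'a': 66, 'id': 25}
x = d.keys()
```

.keys() returns dict_keys view

dict_keys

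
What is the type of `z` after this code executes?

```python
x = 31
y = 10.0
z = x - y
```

int - float = float

float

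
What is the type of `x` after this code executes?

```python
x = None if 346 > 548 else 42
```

346 > 548 is False, so the else branch is taken

int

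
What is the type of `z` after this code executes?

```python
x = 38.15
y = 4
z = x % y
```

float % int = float

float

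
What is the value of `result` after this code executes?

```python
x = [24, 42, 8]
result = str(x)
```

x = [24, 42, 8]; result = '[24, 42, 8]'

'[24, 42, 8]'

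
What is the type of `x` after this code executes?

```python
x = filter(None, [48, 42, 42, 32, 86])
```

filter() returns a filter object

filter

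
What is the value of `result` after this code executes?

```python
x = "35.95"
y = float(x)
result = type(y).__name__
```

x is str; y is float; result = 'float'

'float'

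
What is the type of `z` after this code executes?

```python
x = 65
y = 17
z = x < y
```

Comparison returns bool

bool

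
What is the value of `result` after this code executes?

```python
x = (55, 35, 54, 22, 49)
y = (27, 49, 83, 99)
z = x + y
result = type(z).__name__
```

x is tuple; y is tuple; z is tuple; result = 'tuple'

'tuple'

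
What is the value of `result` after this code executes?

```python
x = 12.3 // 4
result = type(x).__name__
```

x is float; result = 'float'

'float'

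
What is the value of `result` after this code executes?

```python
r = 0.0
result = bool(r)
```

r = 0.0; result = False

False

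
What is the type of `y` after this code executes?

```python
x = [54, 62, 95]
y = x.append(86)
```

list.append() returns None (mutates in place)

NoneType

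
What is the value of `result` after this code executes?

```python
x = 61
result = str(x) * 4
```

x = 61; result = '61616161'

'61616161'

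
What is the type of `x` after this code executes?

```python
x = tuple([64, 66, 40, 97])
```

tuple() constructor returns tuple

tuple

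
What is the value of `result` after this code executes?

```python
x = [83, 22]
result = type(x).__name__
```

x is list; result = 'list'

'list'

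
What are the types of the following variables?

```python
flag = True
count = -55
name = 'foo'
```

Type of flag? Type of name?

flag is assigned the constant True, which has type bool; name is assigned a quoted string literal, so it is a str

bool, str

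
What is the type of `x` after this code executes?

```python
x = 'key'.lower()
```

str.lower() returns str

str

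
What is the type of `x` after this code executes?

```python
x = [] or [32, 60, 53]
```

'or' returns first truthy value (list)

list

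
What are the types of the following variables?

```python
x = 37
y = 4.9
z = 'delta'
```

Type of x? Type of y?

x is assigned a bare integer (no decimal point), so it is an int; y is assigned a number with a decimal point, so it is a float

int, float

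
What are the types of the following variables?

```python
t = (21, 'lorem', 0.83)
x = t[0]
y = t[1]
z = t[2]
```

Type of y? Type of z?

tuple[1] is str; tuple[2] is float

str, float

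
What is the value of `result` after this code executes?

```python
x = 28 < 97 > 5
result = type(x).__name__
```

x is bool; result = 'bool'

'bool'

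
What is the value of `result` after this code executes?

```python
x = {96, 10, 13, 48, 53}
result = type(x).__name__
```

x is set; result = 'set'

'set'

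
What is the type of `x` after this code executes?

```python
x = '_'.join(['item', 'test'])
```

str.join() returns str

str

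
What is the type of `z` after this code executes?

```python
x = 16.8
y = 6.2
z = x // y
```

float // float = float

float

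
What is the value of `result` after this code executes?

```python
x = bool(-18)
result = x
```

x = True; result = True

True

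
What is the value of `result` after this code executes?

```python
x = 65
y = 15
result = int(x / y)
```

x = 65; y = 15; result = 4

4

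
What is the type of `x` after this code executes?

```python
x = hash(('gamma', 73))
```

hash() returns int

int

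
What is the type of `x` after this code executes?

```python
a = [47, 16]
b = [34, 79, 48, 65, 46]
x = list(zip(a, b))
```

list(zip()) returns a list of tuples

list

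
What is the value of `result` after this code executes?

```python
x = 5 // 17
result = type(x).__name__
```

x is int; result = 'int'

'int'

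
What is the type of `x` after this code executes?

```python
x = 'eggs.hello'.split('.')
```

str.split() returns list

list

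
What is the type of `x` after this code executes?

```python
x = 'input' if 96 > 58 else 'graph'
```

Both branches of conditional are str

str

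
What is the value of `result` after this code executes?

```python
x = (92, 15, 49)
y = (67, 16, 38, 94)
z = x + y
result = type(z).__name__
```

x is tuple; y is tuple; z is tuple; result = 'tuple'

'tuple'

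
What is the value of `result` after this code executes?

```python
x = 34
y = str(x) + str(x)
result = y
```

x = 34; y = '3434'; result = '3434'

'3434'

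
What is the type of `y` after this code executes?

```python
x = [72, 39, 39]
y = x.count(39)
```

list.count() returns int

int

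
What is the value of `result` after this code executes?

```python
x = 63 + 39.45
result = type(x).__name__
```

x is float; result = 'float'

'float'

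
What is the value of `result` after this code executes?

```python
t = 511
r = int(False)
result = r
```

t = 511; r = 0; result = 0

0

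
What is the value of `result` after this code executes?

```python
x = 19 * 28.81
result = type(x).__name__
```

x is float; result = 'float'

'float'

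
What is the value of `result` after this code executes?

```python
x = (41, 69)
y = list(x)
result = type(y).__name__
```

x is tuple; y is list; result = 'list'

'list'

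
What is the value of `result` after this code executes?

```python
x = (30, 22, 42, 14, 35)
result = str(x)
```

x = (30, 22, 42, 14, 35); result = '(30, 22, 42, 14, 35)'

'(30, 22, 42, 14, 35)'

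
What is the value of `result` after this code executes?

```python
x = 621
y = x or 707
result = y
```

x = 621; y = 621; result = 621

621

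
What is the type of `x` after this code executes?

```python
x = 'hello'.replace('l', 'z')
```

str.replace() returns str

str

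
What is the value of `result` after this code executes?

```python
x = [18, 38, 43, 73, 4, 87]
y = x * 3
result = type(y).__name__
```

x is list; y is list; result = 'list'

'list'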